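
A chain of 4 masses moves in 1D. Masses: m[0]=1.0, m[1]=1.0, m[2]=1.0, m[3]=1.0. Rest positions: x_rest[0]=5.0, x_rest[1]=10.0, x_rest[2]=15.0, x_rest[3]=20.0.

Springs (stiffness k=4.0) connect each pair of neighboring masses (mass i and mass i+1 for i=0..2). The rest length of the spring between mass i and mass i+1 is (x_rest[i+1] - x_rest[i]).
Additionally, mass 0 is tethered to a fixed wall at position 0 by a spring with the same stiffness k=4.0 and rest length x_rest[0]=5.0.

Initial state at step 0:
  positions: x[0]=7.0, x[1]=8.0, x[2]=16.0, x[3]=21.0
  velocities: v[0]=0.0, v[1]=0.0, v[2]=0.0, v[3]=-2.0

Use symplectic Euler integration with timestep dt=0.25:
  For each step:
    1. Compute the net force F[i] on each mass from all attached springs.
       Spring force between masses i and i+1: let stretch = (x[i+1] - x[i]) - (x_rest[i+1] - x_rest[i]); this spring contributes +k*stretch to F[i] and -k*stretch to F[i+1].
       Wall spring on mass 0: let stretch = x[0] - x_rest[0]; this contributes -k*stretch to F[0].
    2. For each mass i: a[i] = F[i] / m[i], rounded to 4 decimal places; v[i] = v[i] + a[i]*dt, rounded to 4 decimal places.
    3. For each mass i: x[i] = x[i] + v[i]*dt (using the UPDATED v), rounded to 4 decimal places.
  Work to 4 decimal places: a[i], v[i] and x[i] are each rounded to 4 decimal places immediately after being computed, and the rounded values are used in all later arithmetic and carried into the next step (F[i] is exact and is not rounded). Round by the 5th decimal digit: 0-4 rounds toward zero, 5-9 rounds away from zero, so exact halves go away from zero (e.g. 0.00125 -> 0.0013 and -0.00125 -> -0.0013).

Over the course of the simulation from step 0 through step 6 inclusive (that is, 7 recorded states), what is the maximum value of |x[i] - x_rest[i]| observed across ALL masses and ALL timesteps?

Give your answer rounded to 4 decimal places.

Step 0: x=[7.0000 8.0000 16.0000 21.0000] v=[0.0000 0.0000 0.0000 -2.0000]
Step 1: x=[5.5000 9.7500 15.2500 20.5000] v=[-6.0000 7.0000 -3.0000 -2.0000]
Step 2: x=[3.6875 11.8125 14.4375 19.9375] v=[-7.2500 8.2500 -3.2500 -2.2500]
Step 3: x=[2.9844 12.5000 14.3438 19.2500] v=[-2.8125 2.7500 -0.3750 -2.7500]
Step 4: x=[3.9141 11.2696 15.0157 18.5860] v=[3.7187 -4.9218 2.6874 -2.6562]
Step 5: x=[5.7041 9.1368 15.6436 18.2794] v=[7.1601 -8.5312 2.5116 -1.2265]
Step 6: x=[6.9263 7.7725 15.3038 18.5638] v=[4.8887 -5.4571 -1.3594 1.1377]
Max displacement = 2.5000

Answer: 2.5000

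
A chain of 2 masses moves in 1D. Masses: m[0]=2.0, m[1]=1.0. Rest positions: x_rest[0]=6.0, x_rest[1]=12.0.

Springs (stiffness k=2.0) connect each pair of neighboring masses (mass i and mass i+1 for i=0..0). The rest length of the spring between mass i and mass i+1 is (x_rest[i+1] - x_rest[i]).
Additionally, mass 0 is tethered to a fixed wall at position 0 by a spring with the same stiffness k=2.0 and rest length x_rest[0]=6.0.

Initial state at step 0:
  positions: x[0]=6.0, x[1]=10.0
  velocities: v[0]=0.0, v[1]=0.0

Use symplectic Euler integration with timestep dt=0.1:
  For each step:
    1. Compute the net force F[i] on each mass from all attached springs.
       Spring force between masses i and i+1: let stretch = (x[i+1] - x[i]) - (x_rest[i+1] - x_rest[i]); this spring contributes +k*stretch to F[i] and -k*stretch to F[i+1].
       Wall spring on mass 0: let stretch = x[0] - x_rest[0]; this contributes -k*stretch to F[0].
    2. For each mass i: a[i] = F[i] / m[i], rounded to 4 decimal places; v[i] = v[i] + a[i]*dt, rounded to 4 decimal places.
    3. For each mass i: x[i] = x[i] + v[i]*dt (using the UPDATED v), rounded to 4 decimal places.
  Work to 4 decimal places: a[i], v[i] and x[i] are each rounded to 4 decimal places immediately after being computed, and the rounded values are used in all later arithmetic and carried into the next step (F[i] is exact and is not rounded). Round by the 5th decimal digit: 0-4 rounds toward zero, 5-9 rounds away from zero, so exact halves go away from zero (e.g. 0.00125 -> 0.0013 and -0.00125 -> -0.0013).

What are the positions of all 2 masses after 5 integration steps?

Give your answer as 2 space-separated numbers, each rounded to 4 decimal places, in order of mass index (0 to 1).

Step 0: x=[6.0000 10.0000] v=[0.0000 0.0000]
Step 1: x=[5.9800 10.0400] v=[-0.2000 0.4000]
Step 2: x=[5.9408 10.1188] v=[-0.3920 0.7880]
Step 3: x=[5.8840 10.2340] v=[-0.5683 1.1524]
Step 4: x=[5.8118 10.3822] v=[-0.7217 1.4824]
Step 5: x=[5.7272 10.5590] v=[-0.8458 1.7683]

Answer: 5.7272 10.5590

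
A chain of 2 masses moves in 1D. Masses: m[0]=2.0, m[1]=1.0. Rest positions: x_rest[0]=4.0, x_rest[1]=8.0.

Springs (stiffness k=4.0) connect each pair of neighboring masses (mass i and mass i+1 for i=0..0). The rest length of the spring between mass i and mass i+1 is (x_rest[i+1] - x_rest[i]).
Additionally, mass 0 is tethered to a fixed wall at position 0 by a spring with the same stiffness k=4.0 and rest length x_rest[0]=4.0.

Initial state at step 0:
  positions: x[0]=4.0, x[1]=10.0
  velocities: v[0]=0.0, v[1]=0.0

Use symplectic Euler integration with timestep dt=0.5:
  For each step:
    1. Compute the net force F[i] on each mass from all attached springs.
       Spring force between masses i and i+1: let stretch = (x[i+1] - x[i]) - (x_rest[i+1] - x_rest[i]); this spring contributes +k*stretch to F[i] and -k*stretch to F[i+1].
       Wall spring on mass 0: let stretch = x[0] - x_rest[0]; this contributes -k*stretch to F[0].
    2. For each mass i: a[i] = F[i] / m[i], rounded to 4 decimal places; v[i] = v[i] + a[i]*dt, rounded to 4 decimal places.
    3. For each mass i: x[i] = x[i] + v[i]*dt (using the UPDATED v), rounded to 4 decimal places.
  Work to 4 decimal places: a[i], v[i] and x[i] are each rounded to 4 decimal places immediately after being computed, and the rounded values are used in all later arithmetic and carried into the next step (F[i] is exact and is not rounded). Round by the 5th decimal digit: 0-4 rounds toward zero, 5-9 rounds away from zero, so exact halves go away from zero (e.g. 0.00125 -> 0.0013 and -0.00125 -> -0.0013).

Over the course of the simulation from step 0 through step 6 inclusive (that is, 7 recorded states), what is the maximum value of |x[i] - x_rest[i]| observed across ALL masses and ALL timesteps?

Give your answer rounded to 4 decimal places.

Answer: 2.2500

Derivation:
Step 0: x=[4.0000 10.0000] v=[0.0000 0.0000]
Step 1: x=[5.0000 8.0000] v=[2.0000 -4.0000]
Step 2: x=[5.0000 7.0000] v=[0.0000 -2.0000]
Step 3: x=[3.5000 8.0000] v=[-3.0000 2.0000]
Step 4: x=[2.5000 8.5000] v=[-2.0000 1.0000]
Step 5: x=[3.2500 7.0000] v=[1.5000 -3.0000]
Step 6: x=[4.2500 5.7500] v=[2.0000 -2.5000]
Max displacement = 2.2500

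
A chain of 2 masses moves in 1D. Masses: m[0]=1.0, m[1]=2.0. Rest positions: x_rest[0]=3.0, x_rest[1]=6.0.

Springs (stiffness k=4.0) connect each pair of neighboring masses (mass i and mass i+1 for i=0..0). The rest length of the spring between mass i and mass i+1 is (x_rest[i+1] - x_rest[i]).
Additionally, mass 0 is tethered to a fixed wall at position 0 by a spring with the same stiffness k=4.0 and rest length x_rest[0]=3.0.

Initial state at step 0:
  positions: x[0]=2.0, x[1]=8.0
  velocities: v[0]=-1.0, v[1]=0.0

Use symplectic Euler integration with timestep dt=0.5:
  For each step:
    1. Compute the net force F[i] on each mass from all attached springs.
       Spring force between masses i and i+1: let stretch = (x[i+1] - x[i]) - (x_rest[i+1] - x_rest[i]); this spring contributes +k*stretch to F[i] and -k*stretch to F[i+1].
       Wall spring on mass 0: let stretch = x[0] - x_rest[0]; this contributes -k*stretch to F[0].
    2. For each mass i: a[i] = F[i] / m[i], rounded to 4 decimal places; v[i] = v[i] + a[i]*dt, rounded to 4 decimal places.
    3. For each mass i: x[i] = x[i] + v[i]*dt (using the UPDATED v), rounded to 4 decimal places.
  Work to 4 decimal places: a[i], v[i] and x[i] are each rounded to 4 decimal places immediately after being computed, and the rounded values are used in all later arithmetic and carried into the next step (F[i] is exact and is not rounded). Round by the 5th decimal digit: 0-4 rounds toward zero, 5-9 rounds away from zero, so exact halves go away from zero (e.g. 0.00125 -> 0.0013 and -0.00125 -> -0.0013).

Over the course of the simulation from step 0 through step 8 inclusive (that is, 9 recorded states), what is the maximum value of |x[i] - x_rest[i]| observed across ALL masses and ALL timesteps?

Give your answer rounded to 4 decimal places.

Answer: 3.2187

Derivation:
Step 0: x=[2.0000 8.0000] v=[-1.0000 0.0000]
Step 1: x=[5.5000 6.5000] v=[7.0000 -3.0000]
Step 2: x=[4.5000 6.0000] v=[-2.0000 -1.0000]
Step 3: x=[0.5000 6.2500] v=[-8.0000 0.5000]
Step 4: x=[1.7500 5.1250] v=[2.5000 -2.2500]
Step 5: x=[4.6250 3.8125] v=[5.7500 -2.6250]
Step 6: x=[2.0625 4.4063] v=[-5.1250 1.1875]
Step 7: x=[-0.2187 5.3282] v=[-4.5624 1.8437]
Step 8: x=[3.2657 4.9766] v=[6.9688 -0.7032]
Max displacement = 3.2187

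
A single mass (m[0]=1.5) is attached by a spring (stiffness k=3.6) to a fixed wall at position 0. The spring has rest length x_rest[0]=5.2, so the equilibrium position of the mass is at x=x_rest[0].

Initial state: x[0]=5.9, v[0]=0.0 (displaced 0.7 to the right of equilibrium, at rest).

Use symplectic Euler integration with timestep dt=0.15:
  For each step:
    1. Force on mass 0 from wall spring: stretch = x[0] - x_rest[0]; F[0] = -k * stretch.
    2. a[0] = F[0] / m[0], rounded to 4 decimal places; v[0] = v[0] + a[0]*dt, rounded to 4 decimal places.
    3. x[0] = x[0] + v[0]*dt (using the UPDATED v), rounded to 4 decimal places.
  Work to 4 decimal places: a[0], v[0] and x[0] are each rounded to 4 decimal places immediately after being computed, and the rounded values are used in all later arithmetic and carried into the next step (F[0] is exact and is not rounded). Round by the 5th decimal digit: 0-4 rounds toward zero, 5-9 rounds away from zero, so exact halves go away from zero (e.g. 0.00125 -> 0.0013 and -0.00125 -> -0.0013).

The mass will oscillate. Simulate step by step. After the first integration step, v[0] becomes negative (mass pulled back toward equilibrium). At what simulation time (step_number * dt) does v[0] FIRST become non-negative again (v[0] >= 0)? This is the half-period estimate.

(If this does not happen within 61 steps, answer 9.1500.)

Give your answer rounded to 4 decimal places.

Answer: 2.1000

Derivation:
Step 0: x=[5.9000] v=[0.0000]
Step 1: x=[5.8622] v=[-0.2520]
Step 2: x=[5.7886] v=[-0.4904]
Step 3: x=[5.6833] v=[-0.7023]
Step 4: x=[5.5519] v=[-0.8763]
Step 5: x=[5.4015] v=[-1.0030]
Step 6: x=[5.2402] v=[-1.0755]
Step 7: x=[5.0767] v=[-1.0900]
Step 8: x=[4.9199] v=[-1.0456]
Step 9: x=[4.7782] v=[-0.9448]
Step 10: x=[4.6593] v=[-0.7930]
Step 11: x=[4.5696] v=[-0.5983]
Step 12: x=[4.5139] v=[-0.3714]
Step 13: x=[4.4952] v=[-0.1244]
Step 14: x=[4.5146] v=[0.1293]
First v>=0 after going negative at step 14, time=2.1000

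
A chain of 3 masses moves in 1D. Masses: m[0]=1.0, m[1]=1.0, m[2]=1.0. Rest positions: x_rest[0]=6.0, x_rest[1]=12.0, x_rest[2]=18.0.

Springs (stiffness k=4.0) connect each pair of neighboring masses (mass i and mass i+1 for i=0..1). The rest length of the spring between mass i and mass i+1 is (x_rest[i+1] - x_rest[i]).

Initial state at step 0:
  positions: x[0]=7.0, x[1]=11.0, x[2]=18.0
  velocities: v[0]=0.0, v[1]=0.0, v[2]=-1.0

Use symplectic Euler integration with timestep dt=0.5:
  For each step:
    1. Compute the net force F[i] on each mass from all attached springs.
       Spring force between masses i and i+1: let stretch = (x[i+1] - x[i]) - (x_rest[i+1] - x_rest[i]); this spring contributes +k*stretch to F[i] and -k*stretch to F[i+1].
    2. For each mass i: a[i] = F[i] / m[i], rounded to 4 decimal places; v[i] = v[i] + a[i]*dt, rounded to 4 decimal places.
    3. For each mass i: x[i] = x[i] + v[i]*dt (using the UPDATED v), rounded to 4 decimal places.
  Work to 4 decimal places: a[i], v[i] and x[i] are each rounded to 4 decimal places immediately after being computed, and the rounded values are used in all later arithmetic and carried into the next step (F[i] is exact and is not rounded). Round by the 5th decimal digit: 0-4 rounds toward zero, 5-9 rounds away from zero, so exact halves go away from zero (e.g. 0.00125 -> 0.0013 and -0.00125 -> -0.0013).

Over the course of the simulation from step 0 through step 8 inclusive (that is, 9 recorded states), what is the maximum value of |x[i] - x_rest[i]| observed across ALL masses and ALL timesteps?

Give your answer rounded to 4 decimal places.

Step 0: x=[7.0000 11.0000 18.0000] v=[0.0000 0.0000 -1.0000]
Step 1: x=[5.0000 14.0000 16.5000] v=[-4.0000 6.0000 -3.0000]
Step 2: x=[6.0000 10.5000 18.5000] v=[2.0000 -7.0000 4.0000]
Step 3: x=[5.5000 10.5000 18.5000] v=[-1.0000 0.0000 0.0000]
Step 4: x=[4.0000 13.5000 16.5000] v=[-3.0000 6.0000 -4.0000]
Step 5: x=[6.0000 10.0000 17.5000] v=[4.0000 -7.0000 2.0000]
Step 6: x=[6.0000 10.0000 17.0000] v=[0.0000 0.0000 -1.0000]
Step 7: x=[4.0000 13.0000 15.5000] v=[-4.0000 6.0000 -3.0000]
Step 8: x=[5.0000 9.5000 17.5000] v=[2.0000 -7.0000 4.0000]
Max displacement = 2.5000

Answer: 2.5000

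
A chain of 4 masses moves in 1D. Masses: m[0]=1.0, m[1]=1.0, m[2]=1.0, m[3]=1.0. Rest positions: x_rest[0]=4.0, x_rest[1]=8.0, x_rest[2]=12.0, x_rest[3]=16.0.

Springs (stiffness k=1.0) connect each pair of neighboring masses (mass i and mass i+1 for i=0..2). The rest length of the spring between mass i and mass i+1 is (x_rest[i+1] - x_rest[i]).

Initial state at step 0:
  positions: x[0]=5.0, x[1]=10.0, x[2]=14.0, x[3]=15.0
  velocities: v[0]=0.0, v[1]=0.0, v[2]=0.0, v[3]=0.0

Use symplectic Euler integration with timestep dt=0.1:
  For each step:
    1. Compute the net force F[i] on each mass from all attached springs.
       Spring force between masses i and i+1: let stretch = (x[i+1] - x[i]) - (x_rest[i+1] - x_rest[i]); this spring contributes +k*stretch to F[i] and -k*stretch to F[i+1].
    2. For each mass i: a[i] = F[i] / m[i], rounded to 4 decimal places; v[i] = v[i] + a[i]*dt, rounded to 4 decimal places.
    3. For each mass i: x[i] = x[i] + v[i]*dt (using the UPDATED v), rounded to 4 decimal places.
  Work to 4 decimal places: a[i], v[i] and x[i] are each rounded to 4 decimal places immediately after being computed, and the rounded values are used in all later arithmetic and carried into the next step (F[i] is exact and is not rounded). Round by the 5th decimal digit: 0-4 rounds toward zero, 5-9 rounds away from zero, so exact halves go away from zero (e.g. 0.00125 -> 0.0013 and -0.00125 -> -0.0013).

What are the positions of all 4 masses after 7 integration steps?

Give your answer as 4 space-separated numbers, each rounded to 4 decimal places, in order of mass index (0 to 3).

Step 0: x=[5.0000 10.0000 14.0000 15.0000] v=[0.0000 0.0000 0.0000 0.0000]
Step 1: x=[5.0100 9.9900 13.9700 15.0300] v=[0.1000 -0.1000 -0.3000 0.3000]
Step 2: x=[5.0298 9.9700 13.9108 15.0894] v=[0.1980 -0.2000 -0.5920 0.5940]
Step 3: x=[5.0590 9.9400 13.8240 15.1770] v=[0.2920 -0.2999 -0.8682 0.8761]
Step 4: x=[5.0970 9.9000 13.7119 15.2911] v=[0.3801 -0.3996 -1.1213 1.1408]
Step 5: x=[5.1430 9.8501 13.5774 15.4294] v=[0.4604 -0.4987 -1.3446 1.3829]
Step 6: x=[5.1961 9.7904 13.4242 15.5892] v=[0.5311 -0.5967 -1.5321 1.5977]
Step 7: x=[5.2552 9.7211 13.2563 15.7673] v=[0.5905 -0.6928 -1.6790 1.7812]

Answer: 5.2552 9.7211 13.2563 15.7673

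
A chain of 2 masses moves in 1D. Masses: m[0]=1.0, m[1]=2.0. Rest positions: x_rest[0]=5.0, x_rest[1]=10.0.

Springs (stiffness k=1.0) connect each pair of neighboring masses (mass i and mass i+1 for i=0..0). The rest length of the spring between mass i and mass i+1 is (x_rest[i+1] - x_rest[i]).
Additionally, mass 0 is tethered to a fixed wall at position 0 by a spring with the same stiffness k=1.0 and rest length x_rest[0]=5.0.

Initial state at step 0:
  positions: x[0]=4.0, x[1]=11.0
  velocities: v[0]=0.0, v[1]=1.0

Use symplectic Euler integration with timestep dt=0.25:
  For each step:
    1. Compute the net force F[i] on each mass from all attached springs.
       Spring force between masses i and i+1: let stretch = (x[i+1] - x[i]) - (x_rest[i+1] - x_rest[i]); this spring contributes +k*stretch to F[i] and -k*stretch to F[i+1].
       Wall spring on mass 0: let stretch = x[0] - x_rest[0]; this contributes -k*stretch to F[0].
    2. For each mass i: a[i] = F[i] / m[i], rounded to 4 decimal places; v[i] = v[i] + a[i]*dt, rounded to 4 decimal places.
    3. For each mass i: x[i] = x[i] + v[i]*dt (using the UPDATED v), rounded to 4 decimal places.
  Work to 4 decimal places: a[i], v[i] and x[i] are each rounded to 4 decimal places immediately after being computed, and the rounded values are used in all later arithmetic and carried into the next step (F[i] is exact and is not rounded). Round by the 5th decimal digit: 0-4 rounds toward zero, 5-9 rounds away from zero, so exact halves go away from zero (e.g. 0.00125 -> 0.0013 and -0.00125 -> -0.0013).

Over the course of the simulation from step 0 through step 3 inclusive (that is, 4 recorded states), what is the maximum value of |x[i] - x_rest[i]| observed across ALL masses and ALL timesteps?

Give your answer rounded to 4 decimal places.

Step 0: x=[4.0000 11.0000] v=[0.0000 1.0000]
Step 1: x=[4.1875 11.1875] v=[0.7500 0.7500]
Step 2: x=[4.5508 11.3125] v=[1.4531 0.5000]
Step 3: x=[5.0523 11.3825] v=[2.0058 0.2798]
Max displacement = 1.3825

Answer: 1.3825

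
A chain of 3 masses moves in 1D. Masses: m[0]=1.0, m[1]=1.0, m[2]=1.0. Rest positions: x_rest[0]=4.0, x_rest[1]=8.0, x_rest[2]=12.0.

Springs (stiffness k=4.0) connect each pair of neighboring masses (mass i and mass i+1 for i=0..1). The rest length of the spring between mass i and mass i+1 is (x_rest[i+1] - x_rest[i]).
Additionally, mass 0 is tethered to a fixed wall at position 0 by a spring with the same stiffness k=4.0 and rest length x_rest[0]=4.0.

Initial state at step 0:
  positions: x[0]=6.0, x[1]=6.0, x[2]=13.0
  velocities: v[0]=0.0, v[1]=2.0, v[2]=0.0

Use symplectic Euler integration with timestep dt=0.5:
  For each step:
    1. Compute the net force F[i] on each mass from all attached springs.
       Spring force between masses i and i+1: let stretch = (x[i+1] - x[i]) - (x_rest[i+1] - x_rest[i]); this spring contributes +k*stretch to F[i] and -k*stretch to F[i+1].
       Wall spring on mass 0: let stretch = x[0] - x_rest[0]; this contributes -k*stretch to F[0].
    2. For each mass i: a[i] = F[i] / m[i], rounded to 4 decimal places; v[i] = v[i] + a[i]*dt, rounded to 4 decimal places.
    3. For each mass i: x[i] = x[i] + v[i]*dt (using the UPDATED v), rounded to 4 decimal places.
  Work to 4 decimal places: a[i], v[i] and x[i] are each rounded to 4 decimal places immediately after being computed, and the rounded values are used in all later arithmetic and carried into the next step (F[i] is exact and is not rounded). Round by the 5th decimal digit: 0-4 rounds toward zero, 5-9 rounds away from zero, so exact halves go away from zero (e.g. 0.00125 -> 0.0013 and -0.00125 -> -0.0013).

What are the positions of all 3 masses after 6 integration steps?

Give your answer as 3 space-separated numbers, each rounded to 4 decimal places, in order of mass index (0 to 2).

Answer: 2.0000 11.0000 11.0000

Derivation:
Step 0: x=[6.0000 6.0000 13.0000] v=[0.0000 2.0000 0.0000]
Step 1: x=[0.0000 14.0000 10.0000] v=[-12.0000 16.0000 -6.0000]
Step 2: x=[8.0000 4.0000 15.0000] v=[16.0000 -20.0000 10.0000]
Step 3: x=[4.0000 9.0000 13.0000] v=[-8.0000 10.0000 -4.0000]
Step 4: x=[1.0000 13.0000 11.0000] v=[-6.0000 8.0000 -4.0000]
Step 5: x=[9.0000 3.0000 15.0000] v=[16.0000 -20.0000 8.0000]
Step 6: x=[2.0000 11.0000 11.0000] v=[-14.0000 16.0000 -8.0000]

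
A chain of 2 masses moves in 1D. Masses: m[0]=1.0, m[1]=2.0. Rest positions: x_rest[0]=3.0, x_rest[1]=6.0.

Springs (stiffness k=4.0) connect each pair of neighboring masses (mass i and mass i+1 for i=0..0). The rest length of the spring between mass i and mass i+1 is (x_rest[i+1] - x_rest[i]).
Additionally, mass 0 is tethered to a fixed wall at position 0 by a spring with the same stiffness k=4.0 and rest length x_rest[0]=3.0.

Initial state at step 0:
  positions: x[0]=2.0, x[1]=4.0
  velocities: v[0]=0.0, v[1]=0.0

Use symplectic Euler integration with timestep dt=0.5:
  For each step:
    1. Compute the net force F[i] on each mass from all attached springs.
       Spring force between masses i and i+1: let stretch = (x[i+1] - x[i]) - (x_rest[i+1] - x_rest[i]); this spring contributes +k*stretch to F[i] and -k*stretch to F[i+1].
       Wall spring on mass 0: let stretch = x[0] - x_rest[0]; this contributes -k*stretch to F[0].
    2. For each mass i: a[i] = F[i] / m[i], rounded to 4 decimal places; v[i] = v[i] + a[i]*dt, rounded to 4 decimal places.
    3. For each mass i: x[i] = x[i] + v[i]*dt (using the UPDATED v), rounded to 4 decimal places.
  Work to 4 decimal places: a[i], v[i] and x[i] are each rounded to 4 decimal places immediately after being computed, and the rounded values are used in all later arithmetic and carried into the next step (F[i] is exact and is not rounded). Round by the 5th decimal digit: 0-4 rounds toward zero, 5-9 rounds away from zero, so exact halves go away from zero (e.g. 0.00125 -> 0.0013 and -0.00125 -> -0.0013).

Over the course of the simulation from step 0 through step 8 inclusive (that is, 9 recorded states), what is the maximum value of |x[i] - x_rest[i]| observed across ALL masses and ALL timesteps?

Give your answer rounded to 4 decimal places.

Answer: 2.0157

Derivation:
Step 0: x=[2.0000 4.0000] v=[0.0000 0.0000]
Step 1: x=[2.0000 4.5000] v=[0.0000 1.0000]
Step 2: x=[2.5000 5.2500] v=[1.0000 1.5000]
Step 3: x=[3.2500 6.1250] v=[1.5000 1.7500]
Step 4: x=[3.6250 7.0625] v=[0.7500 1.8750]
Step 5: x=[3.8125 7.7813] v=[0.3750 1.4375]
Step 6: x=[4.1563 8.0157] v=[0.6876 0.4687]
Step 7: x=[4.2032 7.8204] v=[0.0938 -0.3907]
Step 8: x=[3.6641 7.3165] v=[-1.0782 -1.0079]
Max displacement = 2.0157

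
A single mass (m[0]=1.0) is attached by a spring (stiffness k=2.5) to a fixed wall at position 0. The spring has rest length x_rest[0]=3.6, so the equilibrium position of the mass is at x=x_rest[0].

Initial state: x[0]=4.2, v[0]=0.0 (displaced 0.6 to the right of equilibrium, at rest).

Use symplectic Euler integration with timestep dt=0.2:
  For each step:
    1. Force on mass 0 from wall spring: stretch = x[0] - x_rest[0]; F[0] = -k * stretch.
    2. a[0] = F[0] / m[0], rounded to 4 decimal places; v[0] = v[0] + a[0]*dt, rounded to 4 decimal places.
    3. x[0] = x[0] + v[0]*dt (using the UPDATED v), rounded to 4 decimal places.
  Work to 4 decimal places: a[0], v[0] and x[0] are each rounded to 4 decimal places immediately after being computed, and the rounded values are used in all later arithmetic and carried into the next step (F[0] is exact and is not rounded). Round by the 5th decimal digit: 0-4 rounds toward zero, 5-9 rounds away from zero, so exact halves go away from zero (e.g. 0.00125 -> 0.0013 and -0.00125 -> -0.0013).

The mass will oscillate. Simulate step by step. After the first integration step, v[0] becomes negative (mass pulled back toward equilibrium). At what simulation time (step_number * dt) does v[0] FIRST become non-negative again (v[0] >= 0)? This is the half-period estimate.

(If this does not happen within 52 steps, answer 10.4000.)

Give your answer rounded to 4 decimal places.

Step 0: x=[4.2000] v=[0.0000]
Step 1: x=[4.1400] v=[-0.3000]
Step 2: x=[4.0260] v=[-0.5700]
Step 3: x=[3.8694] v=[-0.7830]
Step 4: x=[3.6859] v=[-0.9177]
Step 5: x=[3.4938] v=[-0.9607]
Step 6: x=[3.3123] v=[-0.9076]
Step 7: x=[3.1596] v=[-0.7637]
Step 8: x=[3.0509] v=[-0.5435]
Step 9: x=[2.9971] v=[-0.2689]
Step 10: x=[3.0036] v=[0.0326]
First v>=0 after going negative at step 10, time=2.0000

Answer: 2.0000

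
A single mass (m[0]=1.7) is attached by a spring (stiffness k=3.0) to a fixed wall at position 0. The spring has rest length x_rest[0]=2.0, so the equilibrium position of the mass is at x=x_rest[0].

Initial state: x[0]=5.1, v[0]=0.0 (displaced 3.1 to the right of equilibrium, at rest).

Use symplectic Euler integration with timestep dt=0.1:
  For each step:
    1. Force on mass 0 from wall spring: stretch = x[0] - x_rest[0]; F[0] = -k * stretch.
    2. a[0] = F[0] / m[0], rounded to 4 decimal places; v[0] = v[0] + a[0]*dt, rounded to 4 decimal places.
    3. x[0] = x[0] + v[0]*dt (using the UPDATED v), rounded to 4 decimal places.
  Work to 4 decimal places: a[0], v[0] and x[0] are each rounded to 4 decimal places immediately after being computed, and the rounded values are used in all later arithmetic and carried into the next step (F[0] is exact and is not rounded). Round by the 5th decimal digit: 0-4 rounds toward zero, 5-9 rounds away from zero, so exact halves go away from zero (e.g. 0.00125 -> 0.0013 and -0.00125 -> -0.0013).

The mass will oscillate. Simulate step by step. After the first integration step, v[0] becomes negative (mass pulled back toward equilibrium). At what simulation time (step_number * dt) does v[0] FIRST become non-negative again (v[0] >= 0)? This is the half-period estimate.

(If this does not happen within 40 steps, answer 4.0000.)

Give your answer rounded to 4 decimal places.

Answer: 2.4000

Derivation:
Step 0: x=[5.1000] v=[0.0000]
Step 1: x=[5.0453] v=[-0.5471]
Step 2: x=[4.9369] v=[-1.0845]
Step 3: x=[4.7766] v=[-1.6028]
Step 4: x=[4.5673] v=[-2.0928]
Step 5: x=[4.3127] v=[-2.5459]
Step 6: x=[4.0173] v=[-2.9540]
Step 7: x=[3.6863] v=[-3.3100]
Step 8: x=[3.3255] v=[-3.6076]
Step 9: x=[2.9414] v=[-3.8415]
Step 10: x=[2.5406] v=[-4.0076]
Step 11: x=[2.1303] v=[-4.1030]
Step 12: x=[1.7177] v=[-4.1260]
Step 13: x=[1.3101] v=[-4.0762]
Step 14: x=[0.9147] v=[-3.9545]
Step 15: x=[0.5384] v=[-3.7630]
Step 16: x=[0.1879] v=[-3.5051]
Step 17: x=[-0.1306] v=[-3.1853]
Step 18: x=[-0.4115] v=[-2.8093]
Step 19: x=[-0.6499] v=[-2.3837]
Step 20: x=[-0.8415] v=[-1.9161]
Step 21: x=[-0.9830] v=[-1.4147]
Step 22: x=[-1.0718] v=[-0.8883]
Step 23: x=[-1.1064] v=[-0.3462]
Step 24: x=[-1.0862] v=[0.2020]
First v>=0 after going negative at step 24, time=2.4000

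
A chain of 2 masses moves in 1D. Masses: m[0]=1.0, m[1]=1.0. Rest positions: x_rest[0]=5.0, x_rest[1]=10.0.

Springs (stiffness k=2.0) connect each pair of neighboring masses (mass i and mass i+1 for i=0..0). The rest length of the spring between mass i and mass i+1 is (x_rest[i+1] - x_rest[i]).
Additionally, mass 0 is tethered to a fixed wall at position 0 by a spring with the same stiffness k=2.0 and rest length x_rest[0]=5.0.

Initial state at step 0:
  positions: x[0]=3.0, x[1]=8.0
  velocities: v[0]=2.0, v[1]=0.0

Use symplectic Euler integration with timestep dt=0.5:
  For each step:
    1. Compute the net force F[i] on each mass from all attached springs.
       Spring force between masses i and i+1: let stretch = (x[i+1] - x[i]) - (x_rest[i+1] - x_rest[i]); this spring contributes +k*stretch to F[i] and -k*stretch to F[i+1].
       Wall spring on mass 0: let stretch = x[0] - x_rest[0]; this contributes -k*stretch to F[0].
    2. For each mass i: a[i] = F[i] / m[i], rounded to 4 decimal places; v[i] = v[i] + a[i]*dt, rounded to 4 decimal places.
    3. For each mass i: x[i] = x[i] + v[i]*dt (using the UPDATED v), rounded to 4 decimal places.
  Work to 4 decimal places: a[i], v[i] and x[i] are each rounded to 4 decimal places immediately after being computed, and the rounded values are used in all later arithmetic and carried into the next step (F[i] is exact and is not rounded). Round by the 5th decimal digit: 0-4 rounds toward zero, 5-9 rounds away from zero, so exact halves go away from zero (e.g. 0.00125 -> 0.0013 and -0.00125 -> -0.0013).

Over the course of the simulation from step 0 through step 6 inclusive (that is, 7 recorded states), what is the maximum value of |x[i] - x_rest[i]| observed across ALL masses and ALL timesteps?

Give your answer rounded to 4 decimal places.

Answer: 3.1250

Derivation:
Step 0: x=[3.0000 8.0000] v=[2.0000 0.0000]
Step 1: x=[5.0000 8.0000] v=[4.0000 0.0000]
Step 2: x=[6.0000 9.0000] v=[2.0000 2.0000]
Step 3: x=[5.5000 11.0000] v=[-1.0000 4.0000]
Step 4: x=[5.0000 12.7500] v=[-1.0000 3.5000]
Step 5: x=[5.8750 13.1250] v=[1.7500 0.7500]
Step 6: x=[7.4375 12.3750] v=[3.1250 -1.5000]
Max displacement = 3.1250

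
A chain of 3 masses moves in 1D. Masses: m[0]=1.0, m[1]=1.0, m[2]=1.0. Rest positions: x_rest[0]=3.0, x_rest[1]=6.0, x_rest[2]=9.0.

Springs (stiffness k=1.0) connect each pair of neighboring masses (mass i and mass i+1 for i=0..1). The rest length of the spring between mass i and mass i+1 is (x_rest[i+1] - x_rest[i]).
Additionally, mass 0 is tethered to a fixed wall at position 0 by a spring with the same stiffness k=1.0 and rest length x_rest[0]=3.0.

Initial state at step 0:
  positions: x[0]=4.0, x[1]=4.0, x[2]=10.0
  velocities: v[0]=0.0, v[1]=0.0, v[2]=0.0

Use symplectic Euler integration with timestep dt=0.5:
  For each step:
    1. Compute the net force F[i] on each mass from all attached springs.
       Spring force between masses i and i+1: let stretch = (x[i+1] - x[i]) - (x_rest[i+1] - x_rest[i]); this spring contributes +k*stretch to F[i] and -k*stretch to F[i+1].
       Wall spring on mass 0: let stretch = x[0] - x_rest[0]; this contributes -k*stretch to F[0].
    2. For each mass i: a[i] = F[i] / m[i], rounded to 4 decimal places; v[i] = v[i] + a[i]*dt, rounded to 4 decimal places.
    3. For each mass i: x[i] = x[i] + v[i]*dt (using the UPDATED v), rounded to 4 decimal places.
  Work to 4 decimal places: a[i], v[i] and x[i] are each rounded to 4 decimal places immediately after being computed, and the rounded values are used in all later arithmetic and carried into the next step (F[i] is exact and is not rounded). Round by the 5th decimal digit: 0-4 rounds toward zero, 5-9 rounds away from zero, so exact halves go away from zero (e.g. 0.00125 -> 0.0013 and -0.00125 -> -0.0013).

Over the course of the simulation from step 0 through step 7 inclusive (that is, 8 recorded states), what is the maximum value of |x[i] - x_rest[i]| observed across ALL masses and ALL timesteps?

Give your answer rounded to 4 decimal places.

Step 0: x=[4.0000 4.0000 10.0000] v=[0.0000 0.0000 0.0000]
Step 1: x=[3.0000 5.5000 9.2500] v=[-2.0000 3.0000 -1.5000]
Step 2: x=[1.8750 7.3125 8.3125] v=[-2.2500 3.6250 -1.8750]
Step 3: x=[1.6406 8.0157 7.8750] v=[-0.4688 1.4063 -0.8750]
Step 4: x=[2.5899 7.0899 8.2227] v=[1.8985 -1.8516 0.6954]
Step 5: x=[4.0167 5.3223 9.0372] v=[2.8536 -3.5352 1.6290]
Step 6: x=[4.7658 4.1570 9.6730] v=[1.4981 -2.3306 1.2716]
Step 7: x=[4.1712 4.5229 9.6798] v=[-1.1892 0.7318 0.0136]
Max displacement = 2.0157

Answer: 2.0157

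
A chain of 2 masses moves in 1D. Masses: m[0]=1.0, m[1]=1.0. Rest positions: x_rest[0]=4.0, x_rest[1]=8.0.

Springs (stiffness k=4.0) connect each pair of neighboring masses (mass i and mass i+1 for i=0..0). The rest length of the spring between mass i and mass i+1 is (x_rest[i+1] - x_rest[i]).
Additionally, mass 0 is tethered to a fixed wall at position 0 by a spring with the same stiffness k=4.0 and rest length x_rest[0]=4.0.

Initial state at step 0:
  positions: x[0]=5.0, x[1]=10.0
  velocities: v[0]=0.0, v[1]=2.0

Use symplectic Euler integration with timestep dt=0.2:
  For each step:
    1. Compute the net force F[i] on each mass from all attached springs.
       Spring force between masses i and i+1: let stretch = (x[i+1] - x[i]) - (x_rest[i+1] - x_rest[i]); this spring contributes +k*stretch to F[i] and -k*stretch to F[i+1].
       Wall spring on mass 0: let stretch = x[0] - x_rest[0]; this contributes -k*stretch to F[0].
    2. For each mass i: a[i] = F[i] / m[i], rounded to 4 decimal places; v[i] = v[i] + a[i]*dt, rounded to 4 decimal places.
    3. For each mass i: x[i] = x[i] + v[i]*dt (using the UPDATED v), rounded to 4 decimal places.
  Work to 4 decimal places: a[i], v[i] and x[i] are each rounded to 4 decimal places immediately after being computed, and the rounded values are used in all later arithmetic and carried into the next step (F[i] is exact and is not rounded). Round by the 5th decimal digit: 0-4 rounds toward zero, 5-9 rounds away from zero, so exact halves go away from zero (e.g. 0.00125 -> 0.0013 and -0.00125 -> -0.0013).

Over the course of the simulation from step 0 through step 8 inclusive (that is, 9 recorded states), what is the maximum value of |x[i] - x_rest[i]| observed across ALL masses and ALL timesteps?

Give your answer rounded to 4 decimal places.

Answer: 2.2816

Derivation:
Step 0: x=[5.0000 10.0000] v=[0.0000 2.0000]
Step 1: x=[5.0000 10.2400] v=[0.0000 1.2000]
Step 2: x=[5.0384 10.2816] v=[0.1920 0.2080]
Step 3: x=[5.1096 10.1243] v=[0.3558 -0.7866]
Step 4: x=[5.1656 9.8046] v=[0.2799 -1.5984]
Step 5: x=[5.1373 9.3827] v=[-0.1414 -2.1096]
Step 6: x=[4.9663 8.9215] v=[-0.8549 -2.3059]
Step 7: x=[4.6335 8.4675] v=[-1.6638 -2.2701]
Step 8: x=[4.1728 8.0400] v=[-2.3034 -2.1373]
Max displacement = 2.2816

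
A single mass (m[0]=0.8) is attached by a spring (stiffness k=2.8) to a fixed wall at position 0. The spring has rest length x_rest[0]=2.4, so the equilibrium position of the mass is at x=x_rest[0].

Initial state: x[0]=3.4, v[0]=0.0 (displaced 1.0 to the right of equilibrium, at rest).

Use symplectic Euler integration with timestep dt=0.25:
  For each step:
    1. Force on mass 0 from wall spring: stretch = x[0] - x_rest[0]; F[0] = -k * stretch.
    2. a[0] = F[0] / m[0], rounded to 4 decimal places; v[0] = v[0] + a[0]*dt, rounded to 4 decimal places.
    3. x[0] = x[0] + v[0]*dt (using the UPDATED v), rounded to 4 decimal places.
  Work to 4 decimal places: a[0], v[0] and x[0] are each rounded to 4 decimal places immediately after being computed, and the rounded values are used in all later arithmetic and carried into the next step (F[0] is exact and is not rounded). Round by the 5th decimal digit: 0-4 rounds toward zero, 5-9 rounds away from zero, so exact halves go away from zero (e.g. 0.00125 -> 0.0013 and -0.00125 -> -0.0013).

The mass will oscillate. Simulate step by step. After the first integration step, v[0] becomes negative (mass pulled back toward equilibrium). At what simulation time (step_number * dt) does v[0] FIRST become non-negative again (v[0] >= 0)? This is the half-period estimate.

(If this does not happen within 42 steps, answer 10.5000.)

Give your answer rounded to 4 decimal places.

Step 0: x=[3.4000] v=[0.0000]
Step 1: x=[3.1813] v=[-0.8750]
Step 2: x=[2.7916] v=[-1.5587]
Step 3: x=[2.3163] v=[-1.9014]
Step 4: x=[1.8593] v=[-1.8282]
Step 5: x=[1.5205] v=[-1.3551]
Step 6: x=[1.3741] v=[-0.5855]
Step 7: x=[1.4522] v=[0.3122]
First v>=0 after going negative at step 7, time=1.7500

Answer: 1.7500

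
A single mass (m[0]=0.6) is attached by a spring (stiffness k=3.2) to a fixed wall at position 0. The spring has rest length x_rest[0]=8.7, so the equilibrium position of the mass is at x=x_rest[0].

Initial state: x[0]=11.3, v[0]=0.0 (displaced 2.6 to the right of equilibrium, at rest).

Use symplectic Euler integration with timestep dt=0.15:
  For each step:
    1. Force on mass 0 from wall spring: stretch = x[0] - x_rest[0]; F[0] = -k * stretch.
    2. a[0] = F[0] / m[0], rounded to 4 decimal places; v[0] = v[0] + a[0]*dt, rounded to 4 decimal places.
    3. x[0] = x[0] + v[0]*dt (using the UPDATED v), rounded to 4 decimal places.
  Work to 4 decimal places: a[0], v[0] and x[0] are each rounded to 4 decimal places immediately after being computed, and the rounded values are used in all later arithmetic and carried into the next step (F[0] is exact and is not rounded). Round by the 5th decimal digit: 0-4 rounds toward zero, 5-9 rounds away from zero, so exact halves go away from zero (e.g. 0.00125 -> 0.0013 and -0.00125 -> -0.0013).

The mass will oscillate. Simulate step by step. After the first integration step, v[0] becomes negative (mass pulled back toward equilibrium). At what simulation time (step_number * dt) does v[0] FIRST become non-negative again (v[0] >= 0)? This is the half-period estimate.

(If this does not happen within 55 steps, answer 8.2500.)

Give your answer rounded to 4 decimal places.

Answer: 1.5000

Derivation:
Step 0: x=[11.3000] v=[0.0000]
Step 1: x=[10.9880] v=[-2.0800]
Step 2: x=[10.4014] v=[-3.9104]
Step 3: x=[9.6107] v=[-5.2715]
Step 4: x=[8.7107] v=[-6.0001]
Step 5: x=[7.8094] v=[-6.0087]
Step 6: x=[7.0150] v=[-5.2962]
Step 7: x=[6.4228] v=[-3.9482]
Step 8: x=[6.1038] v=[-2.1264]
Step 9: x=[6.0964] v=[-0.0494]
Step 10: x=[6.4014] v=[2.0335]
First v>=0 after going negative at step 10, time=1.5000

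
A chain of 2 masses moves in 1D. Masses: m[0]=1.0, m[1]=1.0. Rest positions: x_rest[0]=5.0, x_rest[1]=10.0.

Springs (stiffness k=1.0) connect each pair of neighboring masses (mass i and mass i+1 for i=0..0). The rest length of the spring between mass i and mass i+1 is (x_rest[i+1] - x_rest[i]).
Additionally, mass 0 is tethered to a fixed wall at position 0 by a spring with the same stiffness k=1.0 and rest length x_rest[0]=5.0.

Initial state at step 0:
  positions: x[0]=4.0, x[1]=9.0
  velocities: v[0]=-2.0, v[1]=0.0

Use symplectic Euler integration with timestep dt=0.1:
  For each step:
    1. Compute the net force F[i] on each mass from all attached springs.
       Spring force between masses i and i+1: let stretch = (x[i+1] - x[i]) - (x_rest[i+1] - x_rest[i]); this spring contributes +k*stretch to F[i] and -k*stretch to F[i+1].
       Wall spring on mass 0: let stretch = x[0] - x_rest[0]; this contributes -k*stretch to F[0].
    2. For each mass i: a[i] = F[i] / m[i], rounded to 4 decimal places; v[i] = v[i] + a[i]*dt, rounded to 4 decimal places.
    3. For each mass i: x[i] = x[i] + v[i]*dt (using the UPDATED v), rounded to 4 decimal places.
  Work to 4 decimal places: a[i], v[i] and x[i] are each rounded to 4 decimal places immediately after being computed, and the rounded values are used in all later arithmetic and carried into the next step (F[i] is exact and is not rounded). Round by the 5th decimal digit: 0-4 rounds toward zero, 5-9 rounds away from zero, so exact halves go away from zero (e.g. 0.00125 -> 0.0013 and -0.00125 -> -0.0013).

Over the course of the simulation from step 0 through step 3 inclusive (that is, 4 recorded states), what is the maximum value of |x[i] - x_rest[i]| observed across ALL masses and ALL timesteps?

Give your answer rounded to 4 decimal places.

Step 0: x=[4.0000 9.0000] v=[-2.0000 0.0000]
Step 1: x=[3.8100 9.0000] v=[-1.9000 0.0000]
Step 2: x=[3.6338 8.9981] v=[-1.7620 -0.0190]
Step 3: x=[3.4749 8.9926] v=[-1.5890 -0.0554]
Max displacement = 1.5251

Answer: 1.5251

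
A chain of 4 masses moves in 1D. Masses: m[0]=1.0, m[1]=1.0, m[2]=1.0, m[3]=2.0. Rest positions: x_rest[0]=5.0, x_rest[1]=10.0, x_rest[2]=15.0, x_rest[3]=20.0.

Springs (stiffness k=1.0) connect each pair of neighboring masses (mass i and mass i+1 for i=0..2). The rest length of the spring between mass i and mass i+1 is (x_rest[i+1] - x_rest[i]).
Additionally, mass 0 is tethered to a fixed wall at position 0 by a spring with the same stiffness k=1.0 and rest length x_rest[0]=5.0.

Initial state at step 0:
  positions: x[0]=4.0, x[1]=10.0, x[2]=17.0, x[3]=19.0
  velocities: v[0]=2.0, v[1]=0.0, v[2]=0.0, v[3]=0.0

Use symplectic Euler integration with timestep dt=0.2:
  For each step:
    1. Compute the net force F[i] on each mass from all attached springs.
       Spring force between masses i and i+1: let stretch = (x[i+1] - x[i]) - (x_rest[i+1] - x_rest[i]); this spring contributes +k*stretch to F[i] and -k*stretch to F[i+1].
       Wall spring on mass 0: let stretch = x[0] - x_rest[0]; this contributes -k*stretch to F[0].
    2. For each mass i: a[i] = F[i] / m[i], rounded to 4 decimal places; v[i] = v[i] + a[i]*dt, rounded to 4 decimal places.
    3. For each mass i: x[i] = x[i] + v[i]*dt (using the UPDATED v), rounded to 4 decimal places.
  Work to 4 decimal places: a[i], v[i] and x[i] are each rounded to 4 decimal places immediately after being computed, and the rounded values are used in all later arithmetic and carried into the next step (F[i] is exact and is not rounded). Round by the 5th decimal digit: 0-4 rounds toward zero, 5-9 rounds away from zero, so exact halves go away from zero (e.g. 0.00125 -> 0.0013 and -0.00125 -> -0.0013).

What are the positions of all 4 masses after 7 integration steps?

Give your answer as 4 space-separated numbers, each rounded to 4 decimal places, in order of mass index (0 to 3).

Answer: 7.0258 10.9595 13.5746 20.1237

Derivation:
Step 0: x=[4.0000 10.0000 17.0000 19.0000] v=[2.0000 0.0000 0.0000 0.0000]
Step 1: x=[4.4800 10.0400 16.8000 19.0600] v=[2.4000 0.2000 -1.0000 0.3000]
Step 2: x=[5.0032 10.1280 16.4200 19.1748] v=[2.6160 0.4400 -1.9000 0.5740]
Step 3: x=[5.5313 10.2627 15.8985 19.3345] v=[2.6403 0.6734 -2.6074 0.7985]
Step 4: x=[6.0274 10.4336 15.2890 19.5255] v=[2.4803 0.8543 -3.0474 0.9549]
Step 5: x=[6.4586 10.6224 14.6548 19.7318] v=[2.1561 0.9441 -3.1712 1.0313]
Step 6: x=[6.7980 10.8060 14.0623 19.9365] v=[1.6971 0.9178 -2.9623 1.0236]
Step 7: x=[7.0258 10.9595 13.5746 20.1237] v=[1.1391 0.7675 -2.4387 0.9362]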